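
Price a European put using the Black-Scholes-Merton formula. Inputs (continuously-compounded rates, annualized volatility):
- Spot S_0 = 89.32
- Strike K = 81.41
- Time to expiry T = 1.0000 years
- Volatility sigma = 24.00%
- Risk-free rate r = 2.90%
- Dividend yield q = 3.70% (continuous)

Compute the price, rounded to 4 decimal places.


d1 = (ln(S/K) + (r - q + 0.5*sigma^2) * T) / (sigma * sqrt(T)) = 0.47303046
d2 = d1 - sigma * sqrt(T) = 0.23303046
exp(-rT) = 0.97141646; exp(-qT) = 0.96367614
P = K * exp(-rT) * N(-d2) - S_0 * exp(-qT) * N(-d1)
N(-d1) = 0.31809572; N(-d2) = 0.40786887
P = 81.4100 * 0.97141646 * 0.40786887 - 89.3200 * 0.96367614 * 0.31809572 = 4.8752

Answer: Price = 4.8752


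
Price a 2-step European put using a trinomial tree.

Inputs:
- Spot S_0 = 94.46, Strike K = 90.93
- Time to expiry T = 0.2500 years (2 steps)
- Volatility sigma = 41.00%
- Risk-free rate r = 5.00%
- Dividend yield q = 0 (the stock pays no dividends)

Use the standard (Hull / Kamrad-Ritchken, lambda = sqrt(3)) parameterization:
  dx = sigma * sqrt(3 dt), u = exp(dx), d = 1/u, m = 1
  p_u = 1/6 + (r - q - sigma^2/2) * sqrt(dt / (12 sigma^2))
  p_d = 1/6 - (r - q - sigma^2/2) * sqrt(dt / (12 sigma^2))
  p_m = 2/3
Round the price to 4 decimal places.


Answer: Price = V(0,0) = 5.0456

Derivation:
dt = T/N = 0.125000; dx = sigma*sqrt(3*dt) = 0.251073
u = exp(dx) = 1.285404; d = 1/u = 0.777966
p_u = 0.158191, p_m = 0.666667, p_d = 0.175143
Discount per step: exp(-r*dt) = 0.993769
Stock lattice S(k, j) with j the centered position index:
  k=0: S(0,+0) = 94.4600
  k=1: S(1,-1) = 73.4867; S(1,+0) = 94.4600; S(1,+1) = 121.4192
  k=2: S(2,-2) = 57.1701; S(2,-1) = 73.4867; S(2,+0) = 94.4600; S(2,+1) = 121.4192; S(2,+2) = 156.0727
Terminal payoffs V(N, j) = max(K - S_T, 0):
  V(2,-2) = 33.759898; V(2,-1) = 17.443349; V(2,+0) = 0.000000; V(2,+1) = 0.000000; V(2,+2) = 0.000000
Backward induction: V(k, j) = exp(-r*dt) * [p_u * V(k+1, j+1) + p_m * V(k+1, j) + p_d * V(k+1, j-1)]
  V(1,-1) = exp(-r*dt) * [p_u*0.000000 + p_m*17.443349 + p_d*33.759898] = 17.432409
  V(1,+0) = exp(-r*dt) * [p_u*0.000000 + p_m*0.000000 + p_d*17.443349] = 3.036042
  V(1,+1) = exp(-r*dt) * [p_u*0.000000 + p_m*0.000000 + p_d*0.000000] = 0.000000
  V(0,+0) = exp(-r*dt) * [p_u*0.000000 + p_m*3.036042 + p_d*17.432409] = 5.045556


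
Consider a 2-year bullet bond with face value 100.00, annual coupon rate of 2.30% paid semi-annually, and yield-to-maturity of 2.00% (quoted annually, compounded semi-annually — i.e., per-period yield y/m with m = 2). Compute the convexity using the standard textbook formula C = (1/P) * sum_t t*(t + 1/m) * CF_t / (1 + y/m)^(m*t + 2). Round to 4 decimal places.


Coupon per period c = face * coupon_rate / m = 1.150000
Periods per year m = 2; per-period yield y/m = 0.010000
Number of cashflows N = 4
Cashflows (t years, CF_t, discount factor 1/(1+y/m)^(m*t), PV):
  t = 0.5000: CF_t = 1.150000, DF = 0.990099, PV = 1.138614
  t = 1.0000: CF_t = 1.150000, DF = 0.980296, PV = 1.127340
  t = 1.5000: CF_t = 1.150000, DF = 0.970590, PV = 1.116179
  t = 2.0000: CF_t = 101.150000, DF = 0.960980, PV = 97.203162
Price P = sum_t PV_t = 100.585295
Convexity numerator sum_t t*(t + 1/m) * CF_t / (1+y/m)^(m*t + 2):
  t = 0.5000: term = 0.558089
  t = 1.0000: term = 1.657691
  t = 1.5000: term = 3.282557
  t = 2.0000: term = 476.439378
Convexity = (1/P) * sum = 481.937715 / 100.585295 = 4.791334

Answer: Convexity = 4.7913


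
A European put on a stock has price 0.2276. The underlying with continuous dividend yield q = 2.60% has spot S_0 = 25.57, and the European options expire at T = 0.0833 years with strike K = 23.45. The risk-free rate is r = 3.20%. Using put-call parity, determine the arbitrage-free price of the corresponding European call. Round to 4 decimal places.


Put-call parity: C - P = S_0 * exp(-qT) - K * exp(-rT).
S_0 * exp(-qT) = 25.5700 * 0.99783654 = 25.51468042
K * exp(-rT) = 23.4500 * 0.99733795 = 23.38757492
C = P + S*exp(-qT) - K*exp(-rT)
C = 0.2276 + 25.51468042 - 23.38757492 = 2.3547

Answer: Call price = 2.3547


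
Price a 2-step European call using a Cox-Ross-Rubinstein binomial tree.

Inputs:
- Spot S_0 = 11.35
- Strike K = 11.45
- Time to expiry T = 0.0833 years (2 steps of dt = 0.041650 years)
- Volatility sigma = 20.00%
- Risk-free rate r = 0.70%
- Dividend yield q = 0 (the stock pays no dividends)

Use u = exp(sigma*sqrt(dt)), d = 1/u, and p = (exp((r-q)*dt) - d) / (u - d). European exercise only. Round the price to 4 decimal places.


dt = T/N = 0.041650
u = exp(sigma*sqrt(dt)) = 1.041661; d = 1/u = 0.960005
p = (exp((r-q)*dt) - d) / (u - d) = 0.493368
Discount per step: exp(-r*dt) = 0.999708
Stock lattice S(k, i) with i counting down-moves:
  k=0: S(0,0) = 11.3500
  k=1: S(1,0) = 11.8229; S(1,1) = 10.8961
  k=2: S(2,0) = 12.3154; S(2,1) = 11.3500; S(2,2) = 10.4603
Terminal payoffs V(N, i) = max(S_T - K, 0):
  V(2,0) = 0.865407; V(2,1) = 0.000000; V(2,2) = 0.000000
Backward induction: V(k, i) = exp(-r*dt) * [p * V(k+1, i) + (1-p) * V(k+1, i+1)].
  V(1,0) = exp(-r*dt) * [p*0.865407 + (1-p)*0.000000] = 0.426840
  V(1,1) = exp(-r*dt) * [p*0.000000 + (1-p)*0.000000] = 0.000000
  V(0,0) = exp(-r*dt) * [p*0.426840 + (1-p)*0.000000] = 0.210528

Answer: Price = V(0,0) = 0.2105


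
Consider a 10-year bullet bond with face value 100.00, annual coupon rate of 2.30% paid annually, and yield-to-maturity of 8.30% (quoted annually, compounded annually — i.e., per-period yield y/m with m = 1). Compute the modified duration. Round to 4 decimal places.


Coupon per period c = face * coupon_rate / m = 2.300000
Periods per year m = 1; per-period yield y/m = 0.083000
Number of cashflows N = 10
Cashflows (t years, CF_t, discount factor 1/(1+y/m)^(m*t), PV):
  t = 1.0000: CF_t = 2.300000, DF = 0.923361, PV = 2.123730
  t = 2.0000: CF_t = 2.300000, DF = 0.852596, PV = 1.960970
  t = 3.0000: CF_t = 2.300000, DF = 0.787254, PV = 1.810683
  t = 4.0000: CF_t = 2.300000, DF = 0.726919, PV = 1.671914
  t = 5.0000: CF_t = 2.300000, DF = 0.671209, PV = 1.543781
  t = 6.0000: CF_t = 2.300000, DF = 0.619768, PV = 1.425467
  t = 7.0000: CF_t = 2.300000, DF = 0.572270, PV = 1.316220
  t = 8.0000: CF_t = 2.300000, DF = 0.528412, PV = 1.215347
  t = 9.0000: CF_t = 2.300000, DF = 0.487915, PV = 1.122204
  t = 10.0000: CF_t = 102.300000, DF = 0.450521, PV = 46.088340
Price P = sum_t PV_t = 60.278656
First compute Macaulay numerator sum_t t * PV_t:
  t * PV_t at t = 1.0000: 2.123730
  t * PV_t at t = 2.0000: 3.921940
  t * PV_t at t = 3.0000: 5.432050
  t * PV_t at t = 4.0000: 6.687657
  t * PV_t at t = 5.0000: 7.718903
  t * PV_t at t = 6.0000: 8.552801
  t * PV_t at t = 7.0000: 9.213543
  t * PV_t at t = 8.0000: 9.722774
  t * PV_t at t = 9.0000: 10.099834
  t * PV_t at t = 10.0000: 460.883401
Macaulay duration D = 524.356632 / 60.278656 = 8.698877
Modified duration = D / (1 + y/m) = 8.698877 / (1 + 0.083000) = 8.032204

Answer: Modified duration = 8.0322


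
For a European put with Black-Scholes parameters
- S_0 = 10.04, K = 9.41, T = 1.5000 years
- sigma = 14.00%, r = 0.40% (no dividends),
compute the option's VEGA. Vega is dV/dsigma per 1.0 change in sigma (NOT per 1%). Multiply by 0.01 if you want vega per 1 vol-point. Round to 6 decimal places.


Answer: Vega = 4.332025

Derivation:
d1 = 0.4986703917; d2 = 0.3272061097
phi(d1) = 0.3522991477; exp(-qT) = 1.0000000000; exp(-rT) = 0.9940179641
Vega = S * exp(-qT) * phi(d1) * sqrt(T) = 10.0400 * 1.0000000000 * 0.3522991477 * 1.2247448714 = 4.332025


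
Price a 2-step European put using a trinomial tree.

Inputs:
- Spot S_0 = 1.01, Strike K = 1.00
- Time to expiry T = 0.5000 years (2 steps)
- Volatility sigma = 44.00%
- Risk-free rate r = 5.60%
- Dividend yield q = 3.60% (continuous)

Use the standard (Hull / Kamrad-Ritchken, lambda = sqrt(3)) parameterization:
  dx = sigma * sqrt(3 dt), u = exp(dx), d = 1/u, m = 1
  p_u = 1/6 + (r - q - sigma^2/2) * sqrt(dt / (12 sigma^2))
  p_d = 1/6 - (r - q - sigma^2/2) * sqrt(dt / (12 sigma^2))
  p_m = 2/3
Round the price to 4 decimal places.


dt = T/N = 0.250000; dx = sigma*sqrt(3*dt) = 0.381051
u = exp(dx) = 1.463823; d = 1/u = 0.683143
p_u = 0.141473, p_m = 0.666667, p_d = 0.191860
Discount per step: exp(-r*dt) = 0.986098
Stock lattice S(k, j) with j the centered position index:
  k=0: S(0,+0) = 1.0100
  k=1: S(1,-1) = 0.6900; S(1,+0) = 1.0100; S(1,+1) = 1.4785
  k=2: S(2,-2) = 0.4714; S(2,-1) = 0.6900; S(2,+0) = 1.0100; S(2,+1) = 1.4785; S(2,+2) = 2.1642
Terminal payoffs V(N, j) = max(K - S_T, 0):
  V(2,-2) = 0.528649; V(2,-1) = 0.310026; V(2,+0) = 0.000000; V(2,+1) = 0.000000; V(2,+2) = 0.000000
Backward induction: V(k, j) = exp(-r*dt) * [p_u * V(k+1, j+1) + p_m * V(k+1, j) + p_d * V(k+1, j-1)]
  V(1,-1) = exp(-r*dt) * [p_u*0.000000 + p_m*0.310026 + p_d*0.528649] = 0.303827
  V(1,+0) = exp(-r*dt) * [p_u*0.000000 + p_m*0.000000 + p_d*0.310026] = 0.058655
  V(1,+1) = exp(-r*dt) * [p_u*0.000000 + p_m*0.000000 + p_d*0.000000] = 0.000000
  V(0,+0) = exp(-r*dt) * [p_u*0.000000 + p_m*0.058655 + p_d*0.303827] = 0.096041

Answer: Price = V(0,0) = 0.0960


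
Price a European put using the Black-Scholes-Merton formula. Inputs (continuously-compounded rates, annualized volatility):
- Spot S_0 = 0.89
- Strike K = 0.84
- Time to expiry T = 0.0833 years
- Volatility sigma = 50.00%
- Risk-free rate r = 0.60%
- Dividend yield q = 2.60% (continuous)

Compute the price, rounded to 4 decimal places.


Answer: Price = 0.0291

Derivation:
d1 = (ln(S/K) + (r - q + 0.5*sigma^2) * T) / (sigma * sqrt(T)) = 0.46127553
d2 = d1 - sigma * sqrt(T) = 0.31696683
exp(-rT) = 0.99950032; exp(-qT) = 0.99783654
P = K * exp(-rT) * N(-d2) - S_0 * exp(-qT) * N(-d1)
N(-d1) = 0.32230047; N(-d2) = 0.37563438
P = 0.8400 * 0.99950032 * 0.37563438 - 0.8900 * 0.99783654 * 0.32230047 = 0.0291


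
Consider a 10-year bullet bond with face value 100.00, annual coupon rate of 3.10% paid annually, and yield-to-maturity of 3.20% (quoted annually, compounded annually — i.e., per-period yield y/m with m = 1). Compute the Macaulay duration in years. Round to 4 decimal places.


Answer: Macaulay duration = 8.7436 years

Derivation:
Coupon per period c = face * coupon_rate / m = 3.100000
Periods per year m = 1; per-period yield y/m = 0.032000
Number of cashflows N = 10
Cashflows (t years, CF_t, discount factor 1/(1+y/m)^(m*t), PV):
  t = 1.0000: CF_t = 3.100000, DF = 0.968992, PV = 3.003876
  t = 2.0000: CF_t = 3.100000, DF = 0.938946, PV = 2.910733
  t = 3.0000: CF_t = 3.100000, DF = 0.909831, PV = 2.820477
  t = 4.0000: CF_t = 3.100000, DF = 0.881620, PV = 2.733021
  t = 5.0000: CF_t = 3.100000, DF = 0.854283, PV = 2.648276
  t = 6.0000: CF_t = 3.100000, DF = 0.827793, PV = 2.566159
  t = 7.0000: CF_t = 3.100000, DF = 0.802125, PV = 2.486588
  t = 8.0000: CF_t = 3.100000, DF = 0.777253, PV = 2.409484
  t = 9.0000: CF_t = 3.100000, DF = 0.753152, PV = 2.334772
  t = 10.0000: CF_t = 103.100000, DF = 0.729799, PV = 75.242236
Price P = sum_t PV_t = 99.155621
Macaulay numerator sum_t t * PV_t:
  t * PV_t at t = 1.0000: 3.003876
  t * PV_t at t = 2.0000: 5.821465
  t * PV_t at t = 3.0000: 8.461432
  t * PV_t at t = 4.0000: 10.932082
  t * PV_t at t = 5.0000: 13.241379
  t * PV_t at t = 6.0000: 15.396952
  t * PV_t at t = 7.0000: 17.406115
  t * PV_t at t = 8.0000: 19.275875
  t * PV_t at t = 9.0000: 21.012945
  t * PV_t at t = 10.0000: 752.422359
Macaulay duration D = (sum_t t * PV_t) / P = 866.974480 / 99.155621 = 8.743574


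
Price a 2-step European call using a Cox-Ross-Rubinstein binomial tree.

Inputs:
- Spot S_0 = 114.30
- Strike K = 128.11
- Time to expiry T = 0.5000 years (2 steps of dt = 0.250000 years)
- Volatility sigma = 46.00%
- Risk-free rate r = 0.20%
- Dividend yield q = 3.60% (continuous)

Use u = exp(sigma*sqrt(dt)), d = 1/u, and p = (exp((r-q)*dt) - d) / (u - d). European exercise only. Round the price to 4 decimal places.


dt = T/N = 0.250000
u = exp(sigma*sqrt(dt)) = 1.258600; d = 1/u = 0.794534
p = (exp((r-q)*dt) - d) / (u - d) = 0.424513
Discount per step: exp(-r*dt) = 0.999500
Stock lattice S(k, i) with i counting down-moves:
  k=0: S(0,0) = 114.3000
  k=1: S(1,0) = 143.8580; S(1,1) = 90.8152
  k=2: S(2,0) = 181.0597; S(2,1) = 114.3000; S(2,2) = 72.1557
Terminal payoffs V(N, i) = max(S_T - K, 0):
  V(2,0) = 52.949656; V(2,1) = 0.000000; V(2,2) = 0.000000
Backward induction: V(k, i) = exp(-r*dt) * [p * V(k+1, i) + (1-p) * V(k+1, i+1)].
  V(1,0) = exp(-r*dt) * [p*52.949656 + (1-p)*0.000000] = 22.466604
  V(1,1) = exp(-r*dt) * [p*0.000000 + (1-p)*0.000000] = 0.000000
  V(0,0) = exp(-r*dt) * [p*22.466604 + (1-p)*0.000000] = 9.532608

Answer: Price = V(0,0) = 9.5326


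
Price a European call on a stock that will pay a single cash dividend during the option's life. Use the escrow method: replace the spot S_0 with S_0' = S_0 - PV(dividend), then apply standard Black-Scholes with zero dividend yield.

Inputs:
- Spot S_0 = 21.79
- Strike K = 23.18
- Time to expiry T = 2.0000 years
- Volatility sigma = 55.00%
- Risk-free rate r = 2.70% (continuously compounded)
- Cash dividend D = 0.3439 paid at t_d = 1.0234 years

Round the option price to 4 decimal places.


Answer: Price = 6.3200

Derivation:
PV(D) = D * exp(-r * t_d) = 0.3439 * 0.97274647 = 0.33452751
S_0' = S_0 - PV(D) = 21.7900 - 0.33452751 = 21.45547249
d1 = (ln(S_0'/K) + (r + sigma^2/2)*T) / (sigma*sqrt(T)) = 0.35894013
d2 = d1 - sigma*sqrt(T) = -0.41887733
exp(-rT) = 0.94743211
N(d1) = 0.64018006; N(d2) = 0.33765289
C = S_0' * N(d1) - K * exp(-rT) * N(d2) = 21.45547249 * 0.64018006 - 23.1800 * 0.94743211 * 0.33765289 = 6.3200


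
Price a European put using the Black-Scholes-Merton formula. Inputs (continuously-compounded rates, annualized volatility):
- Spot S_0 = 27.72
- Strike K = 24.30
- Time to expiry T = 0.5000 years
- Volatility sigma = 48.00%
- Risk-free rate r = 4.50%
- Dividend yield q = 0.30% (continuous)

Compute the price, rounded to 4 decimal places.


d1 = (ln(S/K) + (r - q + 0.5*sigma^2) * T) / (sigma * sqrt(T)) = 0.61953698
d2 = d1 - sigma * sqrt(T) = 0.28012573
exp(-rT) = 0.97775124; exp(-qT) = 0.99850112
P = K * exp(-rT) * N(-d2) - S_0 * exp(-qT) * N(-d1)
N(-d1) = 0.26778133; N(-d2) = 0.38969052
P = 24.3000 * 0.97775124 * 0.38969052 - 27.7200 * 0.99850112 * 0.26778133 = 1.8470

Answer: Price = 1.8470


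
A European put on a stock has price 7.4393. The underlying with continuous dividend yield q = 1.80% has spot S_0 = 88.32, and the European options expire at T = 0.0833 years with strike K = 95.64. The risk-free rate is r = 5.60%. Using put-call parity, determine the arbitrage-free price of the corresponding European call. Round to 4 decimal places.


Put-call parity: C - P = S_0 * exp(-qT) - K * exp(-rT).
S_0 * exp(-qT) = 88.3200 * 0.99850172 = 88.18767222
K * exp(-rT) = 95.6400 * 0.99534606 = 95.19489749
C = P + S*exp(-qT) - K*exp(-rT)
C = 7.4393 + 88.18767222 - 95.19489749 = 0.4321

Answer: Call price = 0.4321


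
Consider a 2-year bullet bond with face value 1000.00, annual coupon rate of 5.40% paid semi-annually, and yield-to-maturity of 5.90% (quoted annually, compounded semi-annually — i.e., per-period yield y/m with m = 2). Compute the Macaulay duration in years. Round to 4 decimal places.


Answer: Macaulay duration = 1.9221 years

Derivation:
Coupon per period c = face * coupon_rate / m = 27.000000
Periods per year m = 2; per-period yield y/m = 0.029500
Number of cashflows N = 4
Cashflows (t years, CF_t, discount factor 1/(1+y/m)^(m*t), PV):
  t = 0.5000: CF_t = 27.000000, DF = 0.971345, PV = 26.226323
  t = 1.0000: CF_t = 27.000000, DF = 0.943512, PV = 25.474816
  t = 1.5000: CF_t = 27.000000, DF = 0.916476, PV = 24.744843
  t = 2.0000: CF_t = 1027.000000, DF = 0.890214, PV = 914.250149
Price P = sum_t PV_t = 990.696132
Macaulay numerator sum_t t * PV_t:
  t * PV_t at t = 0.5000: 13.113162
  t * PV_t at t = 1.0000: 25.474816
  t * PV_t at t = 1.5000: 37.117265
  t * PV_t at t = 2.0000: 1828.500298
Macaulay duration D = (sum_t t * PV_t) / P = 1904.205541 / 990.696132 = 1.922088


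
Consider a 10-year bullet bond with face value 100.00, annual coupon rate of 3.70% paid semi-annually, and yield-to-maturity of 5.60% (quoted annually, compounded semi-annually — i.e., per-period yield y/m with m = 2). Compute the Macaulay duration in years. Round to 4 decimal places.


Coupon per period c = face * coupon_rate / m = 1.850000
Periods per year m = 2; per-period yield y/m = 0.028000
Number of cashflows N = 20
Cashflows (t years, CF_t, discount factor 1/(1+y/m)^(m*t), PV):
  t = 0.5000: CF_t = 1.850000, DF = 0.972763, PV = 1.799611
  t = 1.0000: CF_t = 1.850000, DF = 0.946267, PV = 1.750594
  t = 1.5000: CF_t = 1.850000, DF = 0.920493, PV = 1.702913
  t = 2.0000: CF_t = 1.850000, DF = 0.895422, PV = 1.656530
  t = 2.5000: CF_t = 1.850000, DF = 0.871033, PV = 1.611410
  t = 3.0000: CF_t = 1.850000, DF = 0.847308, PV = 1.567520
  t = 3.5000: CF_t = 1.850000, DF = 0.824230, PV = 1.524825
  t = 4.0000: CF_t = 1.850000, DF = 0.801780, PV = 1.483293
  t = 4.5000: CF_t = 1.850000, DF = 0.779941, PV = 1.442892
  t = 5.0000: CF_t = 1.850000, DF = 0.758698, PV = 1.403591
  t = 5.5000: CF_t = 1.850000, DF = 0.738033, PV = 1.365361
  t = 6.0000: CF_t = 1.850000, DF = 0.717931, PV = 1.328172
  t = 6.5000: CF_t = 1.850000, DF = 0.698376, PV = 1.291996
  t = 7.0000: CF_t = 1.850000, DF = 0.679354, PV = 1.256806
  t = 7.5000: CF_t = 1.850000, DF = 0.660851, PV = 1.222574
  t = 8.0000: CF_t = 1.850000, DF = 0.642851, PV = 1.189274
  t = 8.5000: CF_t = 1.850000, DF = 0.625341, PV = 1.156881
  t = 9.0000: CF_t = 1.850000, DF = 0.608309, PV = 1.125371
  t = 9.5000: CF_t = 1.850000, DF = 0.591740, PV = 1.094719
  t = 10.0000: CF_t = 101.850000, DF = 0.575622, PV = 58.627144
Price P = sum_t PV_t = 85.601475
Macaulay numerator sum_t t * PV_t:
  t * PV_t at t = 0.5000: 0.899805
  t * PV_t at t = 1.0000: 1.750594
  t * PV_t at t = 1.5000: 2.554369
  t * PV_t at t = 2.0000: 3.313060
  t * PV_t at t = 2.5000: 4.028526
  t * PV_t at t = 3.0000: 4.702559
  t * PV_t at t = 3.5000: 5.336887
  t * PV_t at t = 4.0000: 5.933170
  t * PV_t at t = 4.5000: 6.493012
  t * PV_t at t = 5.0000: 7.017955
  t * PV_t at t = 5.5000: 7.509485
  t * PV_t at t = 6.0000: 7.969033
  t * PV_t at t = 6.5000: 8.397975
  t * PV_t at t = 7.0000: 8.797640
  t * PV_t at t = 7.5000: 9.169302
  t * PV_t at t = 8.0000: 9.514191
  t * PV_t at t = 8.5000: 9.833491
  t * PV_t at t = 9.0000: 10.128338
  t * PV_t at t = 9.5000: 10.399828
  t * PV_t at t = 10.0000: 586.271443
Macaulay duration D = (sum_t t * PV_t) / P = 710.020662 / 85.601475 = 8.294491

Answer: Macaulay duration = 8.2945 years


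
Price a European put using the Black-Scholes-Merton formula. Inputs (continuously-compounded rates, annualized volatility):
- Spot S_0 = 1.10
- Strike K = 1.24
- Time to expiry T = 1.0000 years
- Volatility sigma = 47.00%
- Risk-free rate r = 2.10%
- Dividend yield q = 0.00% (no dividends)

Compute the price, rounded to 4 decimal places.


Answer: Price = 0.2767

Derivation:
d1 = (ln(S/K) + (r - q + 0.5*sigma^2) * T) / (sigma * sqrt(T)) = 0.02478468
d2 = d1 - sigma * sqrt(T) = -0.44521532
exp(-rT) = 0.97921896; exp(-qT) = 1.00000000
P = K * exp(-rT) * N(-d2) - S_0 * exp(-qT) * N(-d1)
N(-d1) = 0.49011335; N(-d2) = 0.67191792
P = 1.2400 * 0.97921896 * 0.67191792 - 1.1000 * 1.00000000 * 0.49011335 = 0.2767


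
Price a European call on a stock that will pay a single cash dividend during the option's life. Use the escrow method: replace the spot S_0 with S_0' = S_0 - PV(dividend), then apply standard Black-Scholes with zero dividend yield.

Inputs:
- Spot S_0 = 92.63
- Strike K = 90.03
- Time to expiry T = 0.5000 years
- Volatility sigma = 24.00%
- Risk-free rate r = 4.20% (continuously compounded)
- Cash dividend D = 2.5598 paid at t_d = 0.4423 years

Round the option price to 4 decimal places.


Answer: Price = 7.0571

Derivation:
PV(D) = D * exp(-r * t_d) = 2.5598 * 0.98159488 = 2.51268658
S_0' = S_0 - PV(D) = 92.6300 - 2.51268658 = 90.11731342
d1 = (ln(S_0'/K) + (r + sigma^2/2)*T) / (sigma*sqrt(T)) = 0.21430848
d2 = d1 - sigma*sqrt(T) = 0.04460286
exp(-rT) = 0.97921896
N(d1) = 0.58484675; N(d2) = 0.51778807
C = S_0' * N(d1) - K * exp(-rT) * N(d2) = 90.11731342 * 0.58484675 - 90.0300 * 0.97921896 * 0.51778807 = 7.0571


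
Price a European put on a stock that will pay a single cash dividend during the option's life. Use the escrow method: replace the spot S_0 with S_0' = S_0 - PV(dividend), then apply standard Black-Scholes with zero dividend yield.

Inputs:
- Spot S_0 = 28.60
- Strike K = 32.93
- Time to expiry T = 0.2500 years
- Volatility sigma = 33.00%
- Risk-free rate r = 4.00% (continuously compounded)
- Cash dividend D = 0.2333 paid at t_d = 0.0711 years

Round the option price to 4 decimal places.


PV(D) = D * exp(-r * t_d) = 0.2333 * 0.99716004 = 0.23263744
S_0' = S_0 - PV(D) = 28.6000 - 0.23263744 = 28.36736256
d1 = (ln(S_0'/K) + (r + sigma^2/2)*T) / (sigma*sqrt(T)) = -0.76080192
d2 = d1 - sigma*sqrt(T) = -0.92580192
exp(-rT) = 0.99004983
N(-d1) = 0.77661231; N(-d2) = 0.82272554
P = K * exp(-rT) * N(-d2) - S_0' * N(-d1) = 32.9300 * 0.99004983 * 0.82272554 - 28.36736256 * 0.77661231 = 4.7923

Answer: Price = 4.7923


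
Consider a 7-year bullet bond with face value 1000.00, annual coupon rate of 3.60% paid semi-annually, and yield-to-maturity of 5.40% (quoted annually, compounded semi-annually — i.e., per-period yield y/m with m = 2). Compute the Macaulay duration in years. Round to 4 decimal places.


Coupon per period c = face * coupon_rate / m = 18.000000
Periods per year m = 2; per-period yield y/m = 0.027000
Number of cashflows N = 14
Cashflows (t years, CF_t, discount factor 1/(1+y/m)^(m*t), PV):
  t = 0.5000: CF_t = 18.000000, DF = 0.973710, PV = 17.526777
  t = 1.0000: CF_t = 18.000000, DF = 0.948111, PV = 17.065995
  t = 1.5000: CF_t = 18.000000, DF = 0.923185, PV = 16.617327
  t = 2.0000: CF_t = 18.000000, DF = 0.898914, PV = 16.180455
  t = 2.5000: CF_t = 18.000000, DF = 0.875282, PV = 15.755068
  t = 3.0000: CF_t = 18.000000, DF = 0.852270, PV = 15.340865
  t = 3.5000: CF_t = 18.000000, DF = 0.829864, PV = 14.937551
  t = 4.0000: CF_t = 18.000000, DF = 0.808047, PV = 14.544840
  t = 4.5000: CF_t = 18.000000, DF = 0.786803, PV = 14.162454
  t = 5.0000: CF_t = 18.000000, DF = 0.766118, PV = 13.790121
  t = 5.5000: CF_t = 18.000000, DF = 0.745976, PV = 13.427576
  t = 6.0000: CF_t = 18.000000, DF = 0.726365, PV = 13.074563
  t = 6.5000: CF_t = 18.000000, DF = 0.707268, PV = 12.730831
  t = 7.0000: CF_t = 1018.000000, DF = 0.688674, PV = 701.070298
Price P = sum_t PV_t = 896.224721
Macaulay numerator sum_t t * PV_t:
  t * PV_t at t = 0.5000: 8.763389
  t * PV_t at t = 1.0000: 17.065995
  t * PV_t at t = 1.5000: 24.925991
  t * PV_t at t = 2.0000: 32.360910
  t * PV_t at t = 2.5000: 39.387670
  t * PV_t at t = 3.0000: 46.022595
  t * PV_t at t = 3.5000: 52.281428
  t * PV_t at t = 4.0000: 58.179361
  t * PV_t at t = 4.5000: 63.731043
  t * PV_t at t = 5.0000: 68.950604
  t * PV_t at t = 5.5000: 73.851669
  t * PV_t at t = 6.0000: 78.447378
  t * PV_t at t = 6.5000: 82.750399
  t * PV_t at t = 7.0000: 4907.492083
Macaulay duration D = (sum_t t * PV_t) / P = 5554.210515 / 896.224721 = 6.197341

Answer: Macaulay duration = 6.1973 years


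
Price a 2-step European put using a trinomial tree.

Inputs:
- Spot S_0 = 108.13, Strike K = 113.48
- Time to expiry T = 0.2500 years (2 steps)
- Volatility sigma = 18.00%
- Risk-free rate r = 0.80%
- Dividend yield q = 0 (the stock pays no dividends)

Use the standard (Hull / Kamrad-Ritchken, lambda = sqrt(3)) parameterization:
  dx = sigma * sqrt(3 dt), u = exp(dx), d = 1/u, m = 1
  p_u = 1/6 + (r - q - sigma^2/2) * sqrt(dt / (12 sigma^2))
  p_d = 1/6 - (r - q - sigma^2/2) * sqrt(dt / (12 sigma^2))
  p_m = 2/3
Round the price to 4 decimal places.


Answer: Price = V(0,0) = 7.2450

Derivation:
dt = T/N = 0.125000; dx = sigma*sqrt(3*dt) = 0.110227
u = exp(dx) = 1.116532; d = 1/u = 0.895631
p_u = 0.162017, p_m = 0.666667, p_d = 0.171316
Discount per step: exp(-r*dt) = 0.999000
Stock lattice S(k, j) with j the centered position index:
  k=0: S(0,+0) = 108.1300
  k=1: S(1,-1) = 96.8446; S(1,+0) = 108.1300; S(1,+1) = 120.7306
  k=2: S(2,-2) = 86.7370; S(2,-1) = 96.8446; S(2,+0) = 108.1300; S(2,+1) = 120.7306; S(2,+2) = 134.7995
Terminal payoffs V(N, j) = max(K - S_T, 0):
  V(2,-2) = 26.743037; V(2,-1) = 16.635445; V(2,+0) = 5.350000; V(2,+1) = 0.000000; V(2,+2) = 0.000000
Backward induction: V(k, j) = exp(-r*dt) * [p_u * V(k+1, j+1) + p_m * V(k+1, j) + p_d * V(k+1, j-1)]
  V(1,-1) = exp(-r*dt) * [p_u*5.350000 + p_m*16.635445 + p_d*26.743037] = 16.522072
  V(1,+0) = exp(-r*dt) * [p_u*0.000000 + p_m*5.350000 + p_d*16.635445] = 6.410174
  V(1,+1) = exp(-r*dt) * [p_u*0.000000 + p_m*0.000000 + p_d*5.350000] = 0.915625
  V(0,+0) = exp(-r*dt) * [p_u*0.915625 + p_m*6.410174 + p_d*16.522072] = 7.245046


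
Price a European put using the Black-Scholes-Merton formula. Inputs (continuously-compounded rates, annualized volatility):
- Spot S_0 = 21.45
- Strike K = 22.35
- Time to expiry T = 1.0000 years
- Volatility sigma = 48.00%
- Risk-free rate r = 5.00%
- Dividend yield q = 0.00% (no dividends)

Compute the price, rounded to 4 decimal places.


d1 = (ln(S/K) + (r - q + 0.5*sigma^2) * T) / (sigma * sqrt(T)) = 0.25853818
d2 = d1 - sigma * sqrt(T) = -0.22146182
exp(-rT) = 0.95122942; exp(-qT) = 1.00000000
P = K * exp(-rT) * N(-d2) - S_0 * exp(-qT) * N(-d1)
N(-d1) = 0.39799580; N(-d2) = 0.58763357
P = 22.3500 * 0.95122942 * 0.58763357 - 21.4500 * 1.00000000 * 0.39799580 = 3.9561

Answer: Price = 3.9561


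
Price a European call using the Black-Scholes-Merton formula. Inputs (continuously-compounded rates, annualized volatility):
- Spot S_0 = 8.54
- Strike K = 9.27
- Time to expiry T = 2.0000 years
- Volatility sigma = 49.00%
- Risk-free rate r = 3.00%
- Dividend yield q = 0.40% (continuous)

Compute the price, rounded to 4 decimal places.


Answer: Price = 2.2041

Derivation:
d1 = (ln(S/K) + (r - q + 0.5*sigma^2) * T) / (sigma * sqrt(T)) = 0.30315779
d2 = d1 - sigma * sqrt(T) = -0.38980686
exp(-rT) = 0.94176453; exp(-qT) = 0.99203191
C = S_0 * exp(-qT) * N(d1) - K * exp(-rT) * N(d2)
N(d1) = 0.61911519; N(d2) = 0.34833969
C = 8.5400 * 0.99203191 * 0.61911519 - 9.2700 * 0.94176453 * 0.34833969 = 2.2041


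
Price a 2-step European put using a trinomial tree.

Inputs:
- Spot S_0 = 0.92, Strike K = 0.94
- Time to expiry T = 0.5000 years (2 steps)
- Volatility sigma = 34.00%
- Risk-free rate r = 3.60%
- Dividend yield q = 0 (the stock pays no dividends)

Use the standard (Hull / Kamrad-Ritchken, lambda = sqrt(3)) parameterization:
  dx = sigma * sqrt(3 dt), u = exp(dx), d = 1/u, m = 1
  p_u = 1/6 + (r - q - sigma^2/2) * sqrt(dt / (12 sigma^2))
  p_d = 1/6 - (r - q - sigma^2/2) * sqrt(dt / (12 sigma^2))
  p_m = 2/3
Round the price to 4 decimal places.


dt = T/N = 0.250000; dx = sigma*sqrt(3*dt) = 0.294449
u = exp(dx) = 1.342386; d = 1/u = 0.744942
p_u = 0.157412, p_m = 0.666667, p_d = 0.175921
Discount per step: exp(-r*dt) = 0.991040
Stock lattice S(k, j) with j the centered position index:
  k=0: S(0,+0) = 0.9200
  k=1: S(1,-1) = 0.6853; S(1,+0) = 0.9200; S(1,+1) = 1.2350
  k=2: S(2,-2) = 0.5105; S(2,-1) = 0.6853; S(2,+0) = 0.9200; S(2,+1) = 1.2350; S(2,+2) = 1.6578
Terminal payoffs V(N, j) = max(K - S_T, 0):
  V(2,-2) = 0.429456; V(2,-1) = 0.254653; V(2,+0) = 0.020000; V(2,+1) = 0.000000; V(2,+2) = 0.000000
Backward induction: V(k, j) = exp(-r*dt) * [p_u * V(k+1, j+1) + p_m * V(k+1, j) + p_d * V(k+1, j-1)]
  V(1,-1) = exp(-r*dt) * [p_u*0.020000 + p_m*0.254653 + p_d*0.429456] = 0.246241
  V(1,+0) = exp(-r*dt) * [p_u*0.000000 + p_m*0.020000 + p_d*0.254653] = 0.057611
  V(1,+1) = exp(-r*dt) * [p_u*0.000000 + p_m*0.000000 + p_d*0.020000] = 0.003487
  V(0,+0) = exp(-r*dt) * [p_u*0.003487 + p_m*0.057611 + p_d*0.246241] = 0.081538

Answer: Price = V(0,0) = 0.0815


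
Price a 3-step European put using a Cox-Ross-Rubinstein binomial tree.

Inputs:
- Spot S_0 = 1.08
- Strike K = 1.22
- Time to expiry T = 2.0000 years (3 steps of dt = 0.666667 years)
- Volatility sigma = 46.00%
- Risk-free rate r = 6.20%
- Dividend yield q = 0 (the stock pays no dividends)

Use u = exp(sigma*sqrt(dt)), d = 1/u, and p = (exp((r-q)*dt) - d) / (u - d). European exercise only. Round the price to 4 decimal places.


dt = T/N = 0.666667
u = exp(sigma*sqrt(dt)) = 1.455848; d = 1/u = 0.686885
p = (exp((r-q)*dt) - d) / (u - d) = 0.462070
Discount per step: exp(-r*dt) = 0.959509
Stock lattice S(k, i) with i counting down-moves:
  k=0: S(0,0) = 1.0800
  k=1: S(1,0) = 1.5723; S(1,1) = 0.7418
  k=2: S(2,0) = 2.2891; S(2,1) = 1.0800; S(2,2) = 0.5096
  k=3: S(3,0) = 3.3325; S(3,1) = 1.5723; S(3,2) = 0.7418; S(3,3) = 0.3500
Terminal payoffs V(N, i) = max(K - S_T, 0):
  V(3,0) = 0.000000; V(3,1) = 0.000000; V(3,2) = 0.478164; V(3,3) = 0.869994
Backward induction: V(k, i) = exp(-r*dt) * [p * V(k+1, i) + (1-p) * V(k+1, i+1)].
  V(2,0) = exp(-r*dt) * [p*0.000000 + (1-p)*0.000000] = 0.000000
  V(2,1) = exp(-r*dt) * [p*0.000000 + (1-p)*0.478164] = 0.246804
  V(2,2) = exp(-r*dt) * [p*0.478164 + (1-p)*0.869994] = 0.661045
  V(1,0) = exp(-r*dt) * [p*0.000000 + (1-p)*0.246804] = 0.127388
  V(1,1) = exp(-r*dt) * [p*0.246804 + (1-p)*0.661045] = 0.450621
  V(0,0) = exp(-r*dt) * [p*0.127388 + (1-p)*0.450621] = 0.289066

Answer: Price = V(0,0) = 0.2891


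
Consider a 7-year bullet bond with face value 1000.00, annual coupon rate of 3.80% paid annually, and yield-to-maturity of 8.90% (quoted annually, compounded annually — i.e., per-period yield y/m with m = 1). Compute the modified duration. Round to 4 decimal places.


Answer: Modified duration = 5.6354

Derivation:
Coupon per period c = face * coupon_rate / m = 38.000000
Periods per year m = 1; per-period yield y/m = 0.089000
Number of cashflows N = 7
Cashflows (t years, CF_t, discount factor 1/(1+y/m)^(m*t), PV):
  t = 1.0000: CF_t = 38.000000, DF = 0.918274, PV = 34.894399
  t = 2.0000: CF_t = 38.000000, DF = 0.843226, PV = 32.042607
  t = 3.0000: CF_t = 38.000000, DF = 0.774313, PV = 29.423881
  t = 4.0000: CF_t = 38.000000, DF = 0.711031, PV = 27.019175
  t = 5.0000: CF_t = 38.000000, DF = 0.652921, PV = 24.810996
  t = 6.0000: CF_t = 38.000000, DF = 0.599560, PV = 22.783284
  t = 7.0000: CF_t = 1038.000000, DF = 0.550560, PV = 571.481525
Price P = sum_t PV_t = 742.455866
First compute Macaulay numerator sum_t t * PV_t:
  t * PV_t at t = 1.0000: 34.894399
  t * PV_t at t = 2.0000: 64.085213
  t * PV_t at t = 3.0000: 88.271643
  t * PV_t at t = 4.0000: 108.076698
  t * PV_t at t = 5.0000: 124.054980
  t * PV_t at t = 6.0000: 136.699702
  t * PV_t at t = 7.0000: 4000.370677
Macaulay duration D = 4556.453313 / 742.455866 = 6.137002
Modified duration = D / (1 + y/m) = 6.137002 / (1 + 0.089000) = 5.635447


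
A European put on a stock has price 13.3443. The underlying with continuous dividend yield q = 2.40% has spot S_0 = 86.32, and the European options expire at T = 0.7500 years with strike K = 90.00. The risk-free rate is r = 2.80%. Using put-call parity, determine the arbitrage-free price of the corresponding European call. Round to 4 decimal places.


Answer: Call price = 9.9947

Derivation:
Put-call parity: C - P = S_0 * exp(-qT) - K * exp(-rT).
S_0 * exp(-qT) = 86.3200 * 0.98216103 = 84.78014031
K * exp(-rT) = 90.0000 * 0.97921896 = 88.12970681
C = P + S*exp(-qT) - K*exp(-rT)
C = 13.3443 + 84.78014031 - 88.12970681 = 9.9947


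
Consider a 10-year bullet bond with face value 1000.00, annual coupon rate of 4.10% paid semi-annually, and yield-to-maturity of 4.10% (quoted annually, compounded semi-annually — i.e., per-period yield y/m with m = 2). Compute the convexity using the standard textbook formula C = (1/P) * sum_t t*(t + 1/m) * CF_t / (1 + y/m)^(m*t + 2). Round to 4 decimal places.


Coupon per period c = face * coupon_rate / m = 20.500000
Periods per year m = 2; per-period yield y/m = 0.020500
Number of cashflows N = 20
Cashflows (t years, CF_t, discount factor 1/(1+y/m)^(m*t), PV):
  t = 0.5000: CF_t = 20.500000, DF = 0.979912, PV = 20.088192
  t = 1.0000: CF_t = 20.500000, DF = 0.960227, PV = 19.684657
  t = 1.5000: CF_t = 20.500000, DF = 0.940938, PV = 19.289227
  t = 2.0000: CF_t = 20.500000, DF = 0.922036, PV = 18.901742
  t = 2.5000: CF_t = 20.500000, DF = 0.903514, PV = 18.522040
  t = 3.0000: CF_t = 20.500000, DF = 0.885364, PV = 18.149966
  t = 3.5000: CF_t = 20.500000, DF = 0.867579, PV = 17.785366
  t = 4.0000: CF_t = 20.500000, DF = 0.850151, PV = 17.428090
  t = 4.5000: CF_t = 20.500000, DF = 0.833073, PV = 17.077991
  t = 5.0000: CF_t = 20.500000, DF = 0.816338, PV = 16.734925
  t = 5.5000: CF_t = 20.500000, DF = 0.799939, PV = 16.398751
  t = 6.0000: CF_t = 20.500000, DF = 0.783870, PV = 16.069329
  t = 6.5000: CF_t = 20.500000, DF = 0.768123, PV = 15.746526
  t = 7.0000: CF_t = 20.500000, DF = 0.752693, PV = 15.430206
  t = 7.5000: CF_t = 20.500000, DF = 0.737573, PV = 15.120241
  t = 8.0000: CF_t = 20.500000, DF = 0.722756, PV = 14.816503
  t = 8.5000: CF_t = 20.500000, DF = 0.708237, PV = 14.518866
  t = 9.0000: CF_t = 20.500000, DF = 0.694010, PV = 14.227209
  t = 9.5000: CF_t = 20.500000, DF = 0.680069, PV = 13.941410
  t = 10.0000: CF_t = 1020.500000, DF = 0.666407, PV = 680.068764
Price P = sum_t PV_t = 1000.000000
Convexity numerator sum_t t*(t + 1/m) * CF_t / (1+y/m)^(m*t + 2):
  t = 0.5000: term = 9.644614
  t = 1.0000: term = 28.352613
  t = 1.5000: term = 55.566120
  t = 2.0000: term = 90.749828
  t = 2.5000: term = 133.390242
  t = 3.0000: term = 182.994943
  t = 3.5000: term = 239.091874
  t = 4.0000: term = 301.228650
  t = 4.5000: term = 368.971889
  t = 5.0000: term = 441.906558
  t = 5.5000: term = 519.635345
  t = 6.0000: term = 601.778048
  t = 6.5000: term = 687.970984
  t = 7.0000: term = 777.866413
  t = 7.5000: term = 871.131980
  t = 8.0000: term = 967.450182
  t = 8.5000: term = 1066.517839
  t = 9.0000: term = 1168.045592
  t = 9.5000: term = 1271.757408
  t = 10.0000: term = 68567.151678
Convexity = (1/P) * sum = 78351.202799 / 1000.000000 = 78.351203

Answer: Convexity = 78.3512


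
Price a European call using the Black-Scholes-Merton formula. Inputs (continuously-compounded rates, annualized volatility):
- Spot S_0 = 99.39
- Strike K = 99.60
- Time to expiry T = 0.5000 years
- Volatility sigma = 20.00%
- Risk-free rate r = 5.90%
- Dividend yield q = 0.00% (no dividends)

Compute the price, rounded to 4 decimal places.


d1 = (ln(S/K) + (r - q + 0.5*sigma^2) * T) / (sigma * sqrt(T)) = 0.26438256
d2 = d1 - sigma * sqrt(T) = 0.12296121
exp(-rT) = 0.97093088; exp(-qT) = 1.00000000
C = S_0 * exp(-qT) * N(d1) - K * exp(-rT) * N(d2)
N(d1) = 0.60425743; N(d2) = 0.54893109
C = 99.3900 * 1.00000000 * 0.60425743 - 99.6000 * 0.97093088 * 0.54893109 = 6.9729

Answer: Price = 6.9729


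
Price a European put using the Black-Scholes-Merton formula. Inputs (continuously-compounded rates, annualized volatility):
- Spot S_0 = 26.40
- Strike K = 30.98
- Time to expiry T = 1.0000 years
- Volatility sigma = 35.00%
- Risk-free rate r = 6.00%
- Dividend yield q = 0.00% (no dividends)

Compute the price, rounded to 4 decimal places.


Answer: Price = 5.4029

Derivation:
d1 = (ln(S/K) + (r - q + 0.5*sigma^2) * T) / (sigma * sqrt(T)) = -0.11065093
d2 = d1 - sigma * sqrt(T) = -0.46065093
exp(-rT) = 0.94176453; exp(-qT) = 1.00000000
P = K * exp(-rT) * N(-d2) - S_0 * exp(-qT) * N(-d1)
N(-d1) = 0.54405342; N(-d2) = 0.67747547
P = 30.9800 * 0.94176453 * 0.67747547 - 26.4000 * 1.00000000 * 0.54405342 = 5.4029


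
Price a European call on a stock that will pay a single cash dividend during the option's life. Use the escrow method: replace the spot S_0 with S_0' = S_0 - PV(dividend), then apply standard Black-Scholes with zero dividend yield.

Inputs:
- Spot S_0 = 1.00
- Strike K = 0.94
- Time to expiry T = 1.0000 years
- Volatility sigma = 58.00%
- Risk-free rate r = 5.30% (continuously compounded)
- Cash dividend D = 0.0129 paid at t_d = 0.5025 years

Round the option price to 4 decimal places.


PV(D) = D * exp(-r * t_d) = 0.0129 * 0.97371902 = 0.01256098
S_0' = S_0 - PV(D) = 1.0000 - 0.01256098 = 0.98743902
d1 = (ln(S_0'/K) + (r + sigma^2/2)*T) / (sigma*sqrt(T)) = 0.46626702
d2 = d1 - sigma*sqrt(T) = -0.11373298
exp(-rT) = 0.94838001
N(d1) = 0.67948781; N(d2) = 0.45472473
C = S_0' * N(d1) - K * exp(-rT) * N(d2) = 0.98743902 * 0.67948781 - 0.9400 * 0.94838001 * 0.45472473 = 0.2656

Answer: Price = 0.2656


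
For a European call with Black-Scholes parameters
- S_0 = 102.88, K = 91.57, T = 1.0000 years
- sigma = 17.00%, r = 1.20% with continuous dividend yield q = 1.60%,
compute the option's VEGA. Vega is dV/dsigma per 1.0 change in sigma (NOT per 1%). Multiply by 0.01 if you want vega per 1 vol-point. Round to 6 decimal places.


Answer: Vega = 30.568608

Derivation:
d1 = 0.7465267845; d2 = 0.5765267845
phi(d1) = 0.3019210701; exp(-qT) = 0.9841273201; exp(-rT) = 0.9880717129
Vega = S * exp(-qT) * phi(d1) * sqrt(T) = 102.8800 * 0.9841273201 * 0.3019210701 * 1.0000000000 = 30.568608


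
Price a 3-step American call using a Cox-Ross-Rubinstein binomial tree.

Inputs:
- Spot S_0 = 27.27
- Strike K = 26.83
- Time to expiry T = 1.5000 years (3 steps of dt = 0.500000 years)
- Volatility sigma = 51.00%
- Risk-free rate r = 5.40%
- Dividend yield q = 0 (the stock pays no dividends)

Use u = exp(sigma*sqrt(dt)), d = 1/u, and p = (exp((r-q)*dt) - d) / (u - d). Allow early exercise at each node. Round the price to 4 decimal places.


Answer: Price = V(0,0) = 8.2083

Derivation:
dt = T/N = 0.500000
u = exp(sigma*sqrt(dt)) = 1.434225; d = 1/u = 0.697241
p = (exp((r-q)*dt) - d) / (u - d) = 0.447943
Discount per step: exp(-r*dt) = 0.973361
Stock lattice S(k, i) with i counting down-moves:
  k=0: S(0,0) = 27.2700
  k=1: S(1,0) = 39.1113; S(1,1) = 19.0138
  k=2: S(2,0) = 56.0944; S(2,1) = 27.2700; S(2,2) = 13.2572
  k=3: S(3,0) = 80.4520; S(3,1) = 39.1113; S(3,2) = 19.0138; S(3,3) = 9.2434
Terminal payoffs V(N, i) = max(S_T - K, 0):
  V(3,0) = 53.621987; V(3,1) = 12.281309; V(3,2) = 0.000000; V(3,3) = 0.000000
Backward induction: V(k, i) = exp(-r*dt) * [p * V(k+1, i) + (1-p) * V(k+1, i+1)]; then take max(V_cont, immediate exercise) for American.
  V(2,0) = exp(-r*dt) * [p*53.621987 + (1-p)*12.281309] = 29.979125; exercise = 29.264407; V(2,0) = max -> 29.979125
  V(2,1) = exp(-r*dt) * [p*12.281309 + (1-p)*0.000000] = 5.354781; exercise = 0.440000; V(2,1) = max -> 5.354781
  V(2,2) = exp(-r*dt) * [p*0.000000 + (1-p)*0.000000] = 0.000000; exercise = 0.000000; V(2,2) = max -> 0.000000
  V(1,0) = exp(-r*dt) * [p*29.979125 + (1-p)*5.354781] = 15.948612; exercise = 12.281309; V(1,0) = max -> 15.948612
  V(1,1) = exp(-r*dt) * [p*5.354781 + (1-p)*0.000000] = 2.334742; exercise = 0.000000; V(1,1) = max -> 2.334742
  V(0,0) = exp(-r*dt) * [p*15.948612 + (1-p)*2.334742] = 8.208339; exercise = 0.440000; V(0,0) = max -> 8.208339


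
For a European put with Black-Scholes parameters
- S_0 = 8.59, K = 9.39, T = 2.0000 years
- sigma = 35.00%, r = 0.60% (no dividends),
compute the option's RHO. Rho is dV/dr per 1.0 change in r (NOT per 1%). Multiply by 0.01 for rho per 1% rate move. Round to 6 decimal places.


d1 = 0.0918298218; d2 = -0.4031449251
phi(d1) = 0.3972637380; exp(-qT) = 1.0000000000; exp(-rT) = 0.9880717129
N(-d2) = 0.6565791935
Rho = -K*T*exp(-rT)*N(-d2) = -9.3900 * 2.0000 * 0.9880717129 * 0.6565791935 = -12.183475

Answer: Rho = -12.183475


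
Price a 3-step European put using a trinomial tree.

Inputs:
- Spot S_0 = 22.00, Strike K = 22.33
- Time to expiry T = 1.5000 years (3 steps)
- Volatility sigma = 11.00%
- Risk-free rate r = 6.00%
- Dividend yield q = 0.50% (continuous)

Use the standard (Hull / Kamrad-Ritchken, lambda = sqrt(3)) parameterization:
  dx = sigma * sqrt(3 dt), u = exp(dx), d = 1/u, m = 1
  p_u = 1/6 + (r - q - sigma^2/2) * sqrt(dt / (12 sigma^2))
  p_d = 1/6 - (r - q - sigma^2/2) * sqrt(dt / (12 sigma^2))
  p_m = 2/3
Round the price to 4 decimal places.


Answer: Price = V(0,0) = 0.4734

Derivation:
dt = T/N = 0.500000; dx = sigma*sqrt(3*dt) = 0.134722
u = exp(dx) = 1.144219; d = 1/u = 0.873959
p_u = 0.257502, p_m = 0.666667, p_d = 0.075831
Discount per step: exp(-r*dt) = 0.970446
Stock lattice S(k, j) with j the centered position index:
  k=0: S(0,+0) = 22.0000
  k=1: S(1,-1) = 19.2271; S(1,+0) = 22.0000; S(1,+1) = 25.1728
  k=2: S(2,-2) = 16.8037; S(2,-1) = 19.2271; S(2,+0) = 22.0000; S(2,+1) = 25.1728; S(2,+2) = 28.8032
  k=3: S(3,-3) = 14.6857; S(3,-2) = 16.8037; S(3,-1) = 19.2271; S(3,+0) = 22.0000; S(3,+1) = 25.1728; S(3,+2) = 28.8032; S(3,+3) = 32.9572
Terminal payoffs V(N, j) = max(K - S_T, 0):
  V(3,-3) = 7.644265; V(3,-2) = 5.526309; V(3,-1) = 3.102904; V(3,+0) = 0.330000; V(3,+1) = 0.000000; V(3,+2) = 0.000000; V(3,+3) = 0.000000
Backward induction: V(k, j) = exp(-r*dt) * [p_u * V(k+1, j+1) + p_m * V(k+1, j) + p_d * V(k+1, j-1)]
  V(2,-2) = exp(-r*dt) * [p_u*3.102904 + p_m*5.526309 + p_d*7.644265] = 4.913254
  V(2,-1) = exp(-r*dt) * [p_u*0.330000 + p_m*3.102904 + p_d*5.526309] = 2.496613
  V(2,+0) = exp(-r*dt) * [p_u*0.000000 + p_m*0.330000 + p_d*3.102904] = 0.441842
  V(2,+1) = exp(-r*dt) * [p_u*0.000000 + p_m*0.000000 + p_d*0.330000] = 0.024285
  V(2,+2) = exp(-r*dt) * [p_u*0.000000 + p_m*0.000000 + p_d*0.000000] = 0.000000
  V(1,-1) = exp(-r*dt) * [p_u*0.441842 + p_m*2.496613 + p_d*4.913254] = 2.087198
  V(1,+0) = exp(-r*dt) * [p_u*0.024285 + p_m*0.441842 + p_d*2.496613] = 0.475650
  V(1,+1) = exp(-r*dt) * [p_u*0.000000 + p_m*0.024285 + p_d*0.441842] = 0.048227
  V(0,+0) = exp(-r*dt) * [p_u*0.048227 + p_m*0.475650 + p_d*2.087198] = 0.473377
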